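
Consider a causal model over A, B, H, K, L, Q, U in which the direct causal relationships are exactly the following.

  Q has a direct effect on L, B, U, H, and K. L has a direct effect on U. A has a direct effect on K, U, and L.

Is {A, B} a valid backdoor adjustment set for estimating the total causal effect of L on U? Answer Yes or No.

Backdoor paths from L to U (paths whose first edge points into L):
  P1: L <- A -> K <- Q -> U
  P2: L <- A -> U
  P3: L <- Q -> K <- A -> U
  P4: L <- Q -> U
Condition 1 (no descendant of L in the set): holds — descendants of L are {U}; none are in {A, B}.
Condition 2 (every backdoor path blocked by {A, B}):
  P1: blocked at fork node A ∈ conditioning set.
  P2: blocked at fork node A ∈ conditioning set.
  P3: blocked at collider K (neither it nor any descendant is in the conditioning set).
  P4: open — no interior node is in the conditioning set.
{A, B} does not satisfy the backdoor criterion.

No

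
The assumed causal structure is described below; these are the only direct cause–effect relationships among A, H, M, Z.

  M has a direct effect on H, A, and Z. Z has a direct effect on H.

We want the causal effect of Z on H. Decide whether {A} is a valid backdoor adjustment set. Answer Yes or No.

Backdoor paths from Z to H (paths whose first edge points into Z):
  P1: Z <- M -> H
Condition 1 (no descendant of Z in the set): holds — descendants of Z are {H}; none are in {A}.
Condition 2 (every backdoor path blocked by {A}):
  P1: open — no interior node is in the conditioning set.
{A} does not satisfy the backdoor criterion.

No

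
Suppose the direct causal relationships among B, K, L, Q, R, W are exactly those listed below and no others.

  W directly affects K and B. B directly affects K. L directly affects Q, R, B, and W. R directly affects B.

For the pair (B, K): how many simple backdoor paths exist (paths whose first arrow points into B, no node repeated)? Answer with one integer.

A backdoor path from B to K is any simple undirected path whose first edge points into B (i.e. leaves B via a parent).
Parents of B: {L, R, W}.
Enumerating:
  P1: B <- L -> W -> K
  P2: B <- R <- L -> W -> K
  P3: B <- W -> K
That exhausts the simple backdoor paths. Count: 3.

3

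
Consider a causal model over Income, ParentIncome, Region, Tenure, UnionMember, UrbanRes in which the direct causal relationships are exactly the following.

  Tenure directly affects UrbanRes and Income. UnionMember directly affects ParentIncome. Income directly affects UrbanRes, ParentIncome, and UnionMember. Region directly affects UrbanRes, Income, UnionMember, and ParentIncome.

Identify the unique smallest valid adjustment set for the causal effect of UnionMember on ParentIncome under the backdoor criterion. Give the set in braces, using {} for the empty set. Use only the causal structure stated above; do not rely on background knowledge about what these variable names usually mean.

Variables eligible for adjustment (non-descendants of UnionMember, excluding UnionMember and ParentIncome): {Income, Region, Tenure, UrbanRes}.
Backdoor paths from UnionMember to ParentIncome:
  P1: UnionMember <- Region -> Income -> ParentIncome
  P2: UnionMember <- Region -> ParentIncome
  P3: UnionMember <- Region -> UrbanRes <- Tenure -> Income -> ParentIncome
  P4: UnionMember <- Region -> UrbanRes <- Income -> ParentIncome
  P5: UnionMember <- Income <- Region -> ParentIncome
  P6: UnionMember <- Income <- Tenure -> UrbanRes <- Region -> ParentIncome
  P7: UnionMember <- Income -> ParentIncome
  P8: UnionMember <- Income -> UrbanRes <- Region -> ParentIncome
The empty set is not sufficient: P1 (UnionMember <- Region -> Income -> ParentIncome) has no collider blocking it and no conditioned non-collider, so it is open.
Try {Income, Region}:
  P1: blocked at fork node Region ∈ conditioning set.
  P2: blocked at fork node Region ∈ conditioning set.
  P3: blocked at fork node Region ∈ conditioning set.
  P4: blocked at fork node Region ∈ conditioning set.
  P5: blocked at chain node Income ∈ conditioning set.
  P6: blocked at chain node Income ∈ conditioning set.
  P7: blocked at fork node Income ∈ conditioning set.
  P8: blocked at fork node Income ∈ conditioning set.
{Income, Region} contains no descendant of UnionMember and blocks every backdoor path.
Every element of {Income, Region} is needed (dropping Income leaves P7 open; dropping Region leaves P2 open), so no proper subset is valid.
Among all size-2 subsets of the eligible variables, only {Income, Region} blocks every backdoor path, so it is the unique smallest valid adjustment set.

{Income, Region}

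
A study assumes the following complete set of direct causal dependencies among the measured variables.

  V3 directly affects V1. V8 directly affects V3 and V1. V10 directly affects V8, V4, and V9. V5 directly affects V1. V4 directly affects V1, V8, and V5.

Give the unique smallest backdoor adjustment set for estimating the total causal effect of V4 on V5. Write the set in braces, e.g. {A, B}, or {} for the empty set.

Variables eligible for adjustment (non-descendants of V4, excluding V4 and V5): {V10, V9}.
Backdoor paths from V4 to V5:
  P1: V4 <- V10 -> V8 -> V3 -> V1 <- V5
  P2: V4 <- V10 -> V8 -> V1 <- V5
Each backdoor path contains an unconditioned collider, so every path is already blocked with the empty conditioning set:
  P1: blocked at collider V1 (neither it nor any descendant is in the conditioning set).
  P2: blocked at collider V1 (neither it nor any descendant is in the conditioning set).
The empty set is therefore the unique smallest valid set.

{}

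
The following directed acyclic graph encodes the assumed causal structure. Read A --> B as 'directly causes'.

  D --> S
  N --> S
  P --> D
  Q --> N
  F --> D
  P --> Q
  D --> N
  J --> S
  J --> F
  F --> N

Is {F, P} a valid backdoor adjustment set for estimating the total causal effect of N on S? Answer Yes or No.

Backdoor paths from N to S (paths whose first edge points into N):
  P1: N <- F <- J -> S
  P2: N <- F -> D -> S
  P3: N <- D <- F <- J -> S
  P4: N <- D -> S
  P5: N <- Q <- P -> D <- F <- J -> S
  P6: N <- Q <- P -> D -> S
Condition 1 (no descendant of N in the set): holds — descendants of N are {S}; none are in {F, P}.
Condition 2 (every backdoor path blocked by {F, P}):
  P1: blocked at chain node F ∈ conditioning set.
  P2: blocked at fork node F ∈ conditioning set.
  P3: blocked at chain node F ∈ conditioning set.
  P4: open — no interior node is in the conditioning set.
  P5: blocked at fork node P ∈ conditioning set.
  P6: blocked at fork node P ∈ conditioning set.
{F, P} does not satisfy the backdoor criterion.

No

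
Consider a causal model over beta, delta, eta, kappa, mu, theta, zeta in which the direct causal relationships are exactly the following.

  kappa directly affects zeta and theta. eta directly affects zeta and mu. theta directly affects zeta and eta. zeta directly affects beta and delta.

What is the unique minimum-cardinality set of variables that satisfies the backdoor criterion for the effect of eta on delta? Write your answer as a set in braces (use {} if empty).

Variables eligible for adjustment (non-descendants of eta, excluding eta and delta): {kappa, theta}.
Backdoor paths from eta to delta:
  P1: eta <- theta <- kappa -> zeta -> delta
  P2: eta <- theta -> zeta -> delta
The empty set is not sufficient: P1 (eta <- theta <- kappa -> zeta -> delta) has no collider blocking it and no conditioned non-collider, so it is open.
Try {theta}:
  P1: blocked at chain node theta ∈ conditioning set.
  P2: blocked at fork node theta ∈ conditioning set.
{theta} contains no descendant of eta and blocks every backdoor path.
No other singleton works — e.g. {kappa} leaves P2 open — so {theta} is the unique smallest valid adjustment set.

{theta}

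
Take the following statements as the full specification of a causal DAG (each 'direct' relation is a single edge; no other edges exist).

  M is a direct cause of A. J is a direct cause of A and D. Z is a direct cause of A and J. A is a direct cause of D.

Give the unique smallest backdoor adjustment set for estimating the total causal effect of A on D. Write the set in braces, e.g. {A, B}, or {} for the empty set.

{J}

Variables eligible for adjustment (non-descendants of A, excluding A and D): {J, M, Z}.
Backdoor paths from A to D:
  P1: A <- Z -> J -> D
  P2: A <- J -> D
The empty set is not sufficient: P1 (A <- Z -> J -> D) has no collider blocking it and no conditioned non-collider, so it is open.
Try {J}:
  P1: blocked at chain node J ∈ conditioning set.
  P2: blocked at fork node J ∈ conditioning set.
{J} contains no descendant of A and blocks every backdoor path.
No other singleton works — e.g. {Z} leaves P2 open — so {J} is the unique smallest valid adjustment set.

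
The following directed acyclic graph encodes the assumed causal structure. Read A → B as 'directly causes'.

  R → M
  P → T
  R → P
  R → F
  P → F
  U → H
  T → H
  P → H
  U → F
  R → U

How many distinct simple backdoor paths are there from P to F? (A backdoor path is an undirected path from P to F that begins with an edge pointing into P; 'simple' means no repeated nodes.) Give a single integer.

A backdoor path from P to F is any simple undirected path whose first edge points into P (i.e. leaves P via a parent).
Parents of P: {R}.
Enumerating:
  P1: P <- R -> U -> F
  P2: P <- R -> F
That exhausts the simple backdoor paths. Count: 2.

2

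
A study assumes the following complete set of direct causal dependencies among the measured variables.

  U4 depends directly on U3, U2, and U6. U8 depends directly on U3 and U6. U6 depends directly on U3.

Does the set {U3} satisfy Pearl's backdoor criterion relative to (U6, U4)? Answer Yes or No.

Backdoor paths from U6 to U4 (paths whose first edge points into U6):
  P1: U6 <- U3 -> U4
Condition 1 (no descendant of U6 in the set): holds — descendants of U6 are {U4, U8}; none are in {U3}.
Condition 2 (every backdoor path blocked by {U3}):
  P1: blocked at fork node U3 ∈ conditioning set.
{U3} satisfies the backdoor criterion.

Yes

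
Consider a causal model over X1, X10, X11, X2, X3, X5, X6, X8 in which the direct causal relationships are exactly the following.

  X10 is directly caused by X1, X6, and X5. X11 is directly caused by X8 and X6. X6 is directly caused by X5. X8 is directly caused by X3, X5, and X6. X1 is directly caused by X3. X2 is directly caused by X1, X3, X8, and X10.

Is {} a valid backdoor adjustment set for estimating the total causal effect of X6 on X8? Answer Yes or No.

No

Backdoor paths from X6 to X8 (paths whose first edge points into X6):
  P1: X6 <- X5 -> X8
  P2: X6 <- X5 -> X10 <- X1 <- X3 -> X8
  P3: X6 <- X5 -> X10 <- X1 <- X3 -> X2 <- X8
  P4: X6 <- X5 -> X10 <- X1 -> X2 <- X3 -> X8
  P5: X6 <- X5 -> X10 <- X1 -> X2 <- X8
  P6: X6 <- X5 -> X10 -> X2 <- X3 -> X8
  P7: X6 <- X5 -> X10 -> X2 <- X1 <- X3 -> X8
  P8: X6 <- X5 -> X10 -> X2 <- X8
Condition 1 (no descendant of X6 in the set): holds — descendants of X6 are {X10, X11, X2, X8}; none are in {}.
Condition 2 (every backdoor path blocked by {}):
  P1: open — no interior node is in the conditioning set.
  P2: blocked at collider X10 (neither it nor any descendant is in the conditioning set).
  P3: blocked at collider X10 (neither it nor any descendant is in the conditioning set).
  P4: blocked at collider X10 (neither it nor any descendant is in the conditioning set).
  P5: blocked at collider X10 (neither it nor any descendant is in the conditioning set).
  P6: blocked at collider X2 (neither it nor any descendant is in the conditioning set).
  P7: blocked at collider X2 (neither it nor any descendant is in the conditioning set).
  P8: blocked at collider X2 (neither it nor any descendant is in the conditioning set).
{} does not satisfy the backdoor criterion.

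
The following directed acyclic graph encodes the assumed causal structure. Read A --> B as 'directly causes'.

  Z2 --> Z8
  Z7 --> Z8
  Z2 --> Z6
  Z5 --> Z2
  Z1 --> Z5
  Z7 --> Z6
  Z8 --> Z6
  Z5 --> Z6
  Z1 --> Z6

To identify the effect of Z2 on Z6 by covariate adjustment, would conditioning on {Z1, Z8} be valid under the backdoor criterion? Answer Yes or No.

No

Backdoor paths from Z2 to Z6 (paths whose first edge points into Z2):
  P1: Z2 <- Z5 <- Z1 -> Z6
  P2: Z2 <- Z5 -> Z6
Condition 1 (no descendant of Z2 in the set): FAILS — Z8 is a descendant of Z2.
Condition 2 (every backdoor path blocked by {Z1, Z8}):
  P1: blocked at fork node Z1 ∈ conditioning set.
  P2: open — no interior node is in the conditioning set.
{Z1, Z8} does not satisfy the backdoor criterion.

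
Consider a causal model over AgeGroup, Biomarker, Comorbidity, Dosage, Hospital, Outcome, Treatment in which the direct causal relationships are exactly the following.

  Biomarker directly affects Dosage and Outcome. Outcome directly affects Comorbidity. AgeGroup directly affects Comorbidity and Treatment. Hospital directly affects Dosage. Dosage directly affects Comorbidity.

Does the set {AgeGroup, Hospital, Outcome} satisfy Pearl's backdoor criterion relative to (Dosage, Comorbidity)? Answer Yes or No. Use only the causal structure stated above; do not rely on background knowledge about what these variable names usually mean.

Backdoor paths from Dosage to Comorbidity (paths whose first edge points into Dosage):
  P1: Dosage <- Biomarker -> Outcome -> Comorbidity
Condition 1 (no descendant of Dosage in the set): holds — descendants of Dosage are {Comorbidity}; none are in {AgeGroup, Hospital, Outcome}.
Condition 2 (every backdoor path blocked by {AgeGroup, Hospital, Outcome}):
  P1: blocked at chain node Outcome ∈ conditioning set.
{AgeGroup, Hospital, Outcome} satisfies the backdoor criterion.

Yes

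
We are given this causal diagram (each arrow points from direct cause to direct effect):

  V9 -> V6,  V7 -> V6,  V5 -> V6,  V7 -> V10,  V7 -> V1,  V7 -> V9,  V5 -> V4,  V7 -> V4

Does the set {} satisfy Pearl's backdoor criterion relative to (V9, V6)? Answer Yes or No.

Backdoor paths from V9 to V6 (paths whose first edge points into V9):
  P1: V9 <- V7 -> V4 <- V5 -> V6
  P2: V9 <- V7 -> V6
Condition 1 (no descendant of V9 in the set): holds — descendants of V9 are {V6}; none are in {}.
Condition 2 (every backdoor path blocked by {}):
  P1: blocked at collider V4 (neither it nor any descendant is in the conditioning set).
  P2: open — no interior node is in the conditioning set.
{} does not satisfy the backdoor criterion.

No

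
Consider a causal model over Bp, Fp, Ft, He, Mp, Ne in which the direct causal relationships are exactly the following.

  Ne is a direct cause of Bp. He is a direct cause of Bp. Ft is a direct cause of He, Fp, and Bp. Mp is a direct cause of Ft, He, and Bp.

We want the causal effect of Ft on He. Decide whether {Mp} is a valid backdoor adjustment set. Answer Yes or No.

Backdoor paths from Ft to He (paths whose first edge points into Ft):
  P1: Ft <- Mp -> He
  P2: Ft <- Mp -> Bp <- He
Condition 1 (no descendant of Ft in the set): holds — descendants of Ft are {Bp, Fp, He}; none are in {Mp}.
Condition 2 (every backdoor path blocked by {Mp}):
  P1: blocked at fork node Mp ∈ conditioning set.
  P2: blocked at fork node Mp ∈ conditioning set.
{Mp} satisfies the backdoor criterion.

Yes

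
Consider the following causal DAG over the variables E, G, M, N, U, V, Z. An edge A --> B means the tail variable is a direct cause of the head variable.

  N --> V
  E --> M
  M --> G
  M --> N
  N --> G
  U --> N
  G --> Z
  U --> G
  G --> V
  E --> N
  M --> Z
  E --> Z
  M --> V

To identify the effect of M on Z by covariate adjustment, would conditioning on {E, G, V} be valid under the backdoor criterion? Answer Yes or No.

Backdoor paths from M to Z (paths whose first edge points into M):
  P1: M <- E -> N <- U -> G -> Z
  P2: M <- E -> N -> G -> Z
  P3: M <- E -> N -> V <- G -> Z
  P4: M <- E -> Z
Condition 1 (no descendant of M in the set): FAILS — G and V are descendants of M.
Condition 2 (every backdoor path blocked by {E, G, V}):
  P1: blocked at fork node E ∈ conditioning set.
  P2: blocked at fork node E ∈ conditioning set.
  P3: blocked at fork node E ∈ conditioning set.
  P4: blocked at fork node E ∈ conditioning set.
{E, G, V} does not satisfy the backdoor criterion.

No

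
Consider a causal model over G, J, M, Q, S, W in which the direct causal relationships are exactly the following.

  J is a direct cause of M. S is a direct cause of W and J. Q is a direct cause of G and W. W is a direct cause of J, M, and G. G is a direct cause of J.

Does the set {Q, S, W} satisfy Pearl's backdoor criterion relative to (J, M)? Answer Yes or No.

Yes

Backdoor paths from J to M (paths whose first edge points into J):
  P1: J <- S -> W -> M
  P2: J <- W -> M
  P3: J <- G <- Q -> W -> M
  P4: J <- G <- W -> M
Condition 1 (no descendant of J in the set): holds — descendants of J are {M}; none are in {Q, S, W}.
Condition 2 (every backdoor path blocked by {Q, S, W}):
  P1: blocked at fork node S ∈ conditioning set.
  P2: blocked at fork node W ∈ conditioning set.
  P3: blocked at fork node Q ∈ conditioning set.
  P4: blocked at fork node W ∈ conditioning set.
{Q, S, W} satisfies the backdoor criterion.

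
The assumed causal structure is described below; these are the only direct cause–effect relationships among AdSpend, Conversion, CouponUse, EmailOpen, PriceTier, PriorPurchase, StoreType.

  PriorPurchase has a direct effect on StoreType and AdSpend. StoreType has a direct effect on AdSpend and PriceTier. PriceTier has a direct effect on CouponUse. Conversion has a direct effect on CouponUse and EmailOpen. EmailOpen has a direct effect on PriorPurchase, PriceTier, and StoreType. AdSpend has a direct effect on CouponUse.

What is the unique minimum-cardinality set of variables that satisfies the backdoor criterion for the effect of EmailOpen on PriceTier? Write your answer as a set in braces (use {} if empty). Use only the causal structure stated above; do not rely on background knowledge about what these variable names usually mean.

{}

Variables eligible for adjustment (non-descendants of EmailOpen, excluding EmailOpen and PriceTier): {Conversion}.
Backdoor paths from EmailOpen to PriceTier:
  P1: EmailOpen <- Conversion -> CouponUse <- PriceTier
  P2: EmailOpen <- Conversion -> CouponUse <- AdSpend <- PriorPurchase -> StoreType -> PriceTier
  P3: EmailOpen <- Conversion -> CouponUse <- AdSpend <- StoreType -> PriceTier
Each backdoor path contains an unconditioned collider, so every path is already blocked with the empty conditioning set:
  P1: blocked at collider CouponUse (neither it nor any descendant is in the conditioning set).
  P2: blocked at collider CouponUse (neither it nor any descendant is in the conditioning set).
  P3: blocked at collider CouponUse (neither it nor any descendant is in the conditioning set).
The empty set is therefore the unique smallest valid set.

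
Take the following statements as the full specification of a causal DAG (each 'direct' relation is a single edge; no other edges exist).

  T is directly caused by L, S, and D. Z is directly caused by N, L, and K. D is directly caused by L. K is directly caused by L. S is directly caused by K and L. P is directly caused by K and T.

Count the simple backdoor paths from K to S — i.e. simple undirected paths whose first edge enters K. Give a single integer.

A backdoor path from K to S is any simple undirected path whose first edge points into K (i.e. leaves K via a parent).
Parents of K: {L}.
Enumerating:
  P1: K <- L -> S
  P2: K <- L -> D -> T <- S
  P3: K <- L -> T <- S
That exhausts the simple backdoor paths. Count: 3.

3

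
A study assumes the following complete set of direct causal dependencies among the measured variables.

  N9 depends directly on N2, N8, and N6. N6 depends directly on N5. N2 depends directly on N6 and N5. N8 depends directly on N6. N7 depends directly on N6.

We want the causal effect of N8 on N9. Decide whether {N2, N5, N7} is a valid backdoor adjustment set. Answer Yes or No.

Backdoor paths from N8 to N9 (paths whose first edge points into N8):
  P1: N8 <- N6 <- N5 -> N2 -> N9
  P2: N8 <- N6 -> N2 -> N9
  P3: N8 <- N6 -> N9
Condition 1 (no descendant of N8 in the set): holds — descendants of N8 are {N9}; none are in {N2, N5, N7}.
Condition 2 (every backdoor path blocked by {N2, N5, N7}):
  P1: blocked at fork node N5 ∈ conditioning set.
  P2: blocked at chain node N2 ∈ conditioning set.
  P3: open — no interior node is in the conditioning set.
{N2, N5, N7} does not satisfy the backdoor criterion.

No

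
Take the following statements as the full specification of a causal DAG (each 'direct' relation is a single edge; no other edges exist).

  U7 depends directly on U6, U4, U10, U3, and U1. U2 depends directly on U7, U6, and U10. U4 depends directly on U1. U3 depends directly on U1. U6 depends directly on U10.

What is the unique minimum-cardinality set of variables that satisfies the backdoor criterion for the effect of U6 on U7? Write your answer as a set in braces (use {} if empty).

Variables eligible for adjustment (non-descendants of U6, excluding U6 and U7): {U1, U10, U3, U4}.
Backdoor paths from U6 to U7:
  P1: U6 <- U10 -> U7
  P2: U6 <- U10 -> U2 <- U7
The empty set is not sufficient: P1 (U6 <- U10 -> U7) has no collider blocking it and no conditioned non-collider, so it is open.
Try {U10}:
  P1: blocked at fork node U10 ∈ conditioning set.
  P2: blocked at fork node U10 ∈ conditioning set.
{U10} contains no descendant of U6 and blocks every backdoor path.
No other singleton works — e.g. {U1} leaves P1 open — so {U10} is the unique smallest valid adjustment set.

{U10}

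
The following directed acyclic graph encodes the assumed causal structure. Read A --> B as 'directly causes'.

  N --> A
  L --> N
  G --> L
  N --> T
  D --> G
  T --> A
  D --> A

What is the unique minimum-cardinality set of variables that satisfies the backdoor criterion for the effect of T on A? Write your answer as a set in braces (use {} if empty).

{N}

Variables eligible for adjustment (non-descendants of T, excluding T and A): {D, G, L, N}.
Backdoor paths from T to A:
  P1: T <- N <- L <- G <- D -> A
  P2: T <- N -> A
The empty set is not sufficient: P1 (T <- N <- L <- G <- D -> A) has no collider blocking it and no conditioned non-collider, so it is open.
Try {N}:
  P1: blocked at chain node N ∈ conditioning set.
  P2: blocked at fork node N ∈ conditioning set.
{N} contains no descendant of T and blocks every backdoor path.
No other singleton works — e.g. {D} leaves P2 open — so {N} is the unique smallest valid adjustment set.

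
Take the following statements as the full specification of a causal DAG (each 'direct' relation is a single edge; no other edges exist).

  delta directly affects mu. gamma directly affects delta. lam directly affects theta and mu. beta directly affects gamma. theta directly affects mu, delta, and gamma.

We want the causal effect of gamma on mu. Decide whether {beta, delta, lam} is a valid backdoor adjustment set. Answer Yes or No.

No

Backdoor paths from gamma to mu (paths whose first edge points into gamma):
  P1: gamma <- theta <- lam -> mu
  P2: gamma <- theta -> delta -> mu
  P3: gamma <- theta -> mu
Condition 1 (no descendant of gamma in the set): FAILS — delta is a descendant of gamma.
Condition 2 (every backdoor path blocked by {beta, delta, lam}):
  P1: blocked at fork node lam ∈ conditioning set.
  P2: blocked at chain node delta ∈ conditioning set.
  P3: open — no interior node is in the conditioning set.
{beta, delta, lam} does not satisfy the backdoor criterion.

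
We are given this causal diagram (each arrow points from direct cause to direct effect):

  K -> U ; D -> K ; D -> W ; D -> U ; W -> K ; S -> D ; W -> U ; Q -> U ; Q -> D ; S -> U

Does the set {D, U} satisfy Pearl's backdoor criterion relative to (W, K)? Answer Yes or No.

Backdoor paths from W to K (paths whose first edge points into W):
  P1: W <- D <- Q -> U <- K
  P2: W <- D <- S -> U <- K
  P3: W <- D -> K
  P4: W <- D -> U <- K
Condition 1 (no descendant of W in the set): FAILS — U is a descendant of W.
Condition 2 (every backdoor path blocked by {D, U}):
  P1: blocked at chain node D ∈ conditioning set.
  P2: blocked at chain node D ∈ conditioning set.
  P3: blocked at fork node D ∈ conditioning set.
  P4: blocked at fork node D ∈ conditioning set.
{D, U} does not satisfy the backdoor criterion.

No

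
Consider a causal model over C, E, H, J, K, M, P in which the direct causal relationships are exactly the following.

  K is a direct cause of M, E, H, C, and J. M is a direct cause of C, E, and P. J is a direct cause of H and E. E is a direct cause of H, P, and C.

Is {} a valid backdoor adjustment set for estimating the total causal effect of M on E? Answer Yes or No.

No

Backdoor paths from M to E (paths whose first edge points into M):
  P1: M <- K -> J -> E
  P2: M <- K -> J -> H <- E
  P3: M <- K -> E
  P4: M <- K -> H <- J -> E
  P5: M <- K -> H <- E
  P6: M <- K -> C <- E
Condition 1 (no descendant of M in the set): holds — descendants of M are {C, E, H, P}; none are in {}.
Condition 2 (every backdoor path blocked by {}):
  P1: open — no interior node is in the conditioning set.
  P2: blocked at collider H (neither it nor any descendant is in the conditioning set).
  P3: open — no interior node is in the conditioning set.
  P4: blocked at collider H (neither it nor any descendant is in the conditioning set).
  P5: blocked at collider H (neither it nor any descendant is in the conditioning set).
  P6: blocked at collider C (neither it nor any descendant is in the conditioning set).
{} does not satisfy the backdoor criterion.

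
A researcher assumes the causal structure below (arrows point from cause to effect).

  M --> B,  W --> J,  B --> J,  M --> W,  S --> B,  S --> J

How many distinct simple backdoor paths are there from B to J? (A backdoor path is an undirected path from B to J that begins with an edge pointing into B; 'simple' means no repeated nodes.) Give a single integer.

2

A backdoor path from B to J is any simple undirected path whose first edge points into B (i.e. leaves B via a parent).
Parents of B: {M, S}.
Enumerating:
  P1: B <- S -> J
  P2: B <- M -> W -> J
That exhausts the simple backdoor paths. Count: 2.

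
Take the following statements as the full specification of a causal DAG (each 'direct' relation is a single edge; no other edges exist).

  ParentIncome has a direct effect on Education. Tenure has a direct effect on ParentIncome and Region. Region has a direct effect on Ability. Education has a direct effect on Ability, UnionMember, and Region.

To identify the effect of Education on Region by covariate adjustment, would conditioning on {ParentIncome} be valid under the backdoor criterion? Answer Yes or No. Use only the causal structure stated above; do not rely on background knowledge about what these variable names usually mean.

Yes

Backdoor paths from Education to Region (paths whose first edge points into Education):
  P1: Education <- ParentIncome <- Tenure -> Region
Condition 1 (no descendant of Education in the set): holds — descendants of Education are {Ability, Region, UnionMember}; none are in {ParentIncome}.
Condition 2 (every backdoor path blocked by {ParentIncome}):
  P1: blocked at chain node ParentIncome ∈ conditioning set.
{ParentIncome} satisfies the backdoor criterion.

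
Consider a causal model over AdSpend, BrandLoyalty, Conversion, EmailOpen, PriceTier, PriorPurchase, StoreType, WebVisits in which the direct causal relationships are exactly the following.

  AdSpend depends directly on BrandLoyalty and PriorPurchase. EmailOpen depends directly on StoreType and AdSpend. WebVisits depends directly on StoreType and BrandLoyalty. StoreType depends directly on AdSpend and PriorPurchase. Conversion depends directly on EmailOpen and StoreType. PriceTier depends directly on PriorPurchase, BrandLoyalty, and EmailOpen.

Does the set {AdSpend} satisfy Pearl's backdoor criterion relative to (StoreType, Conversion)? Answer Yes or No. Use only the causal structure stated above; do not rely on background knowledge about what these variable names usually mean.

Yes

Backdoor paths from StoreType to Conversion (paths whose first edge points into StoreType):
  P1: StoreType <- PriorPurchase -> AdSpend <- BrandLoyalty -> PriceTier <- EmailOpen -> Conversion
  P2: StoreType <- PriorPurchase -> AdSpend -> EmailOpen -> Conversion
  P3: StoreType <- PriorPurchase -> PriceTier <- BrandLoyalty -> AdSpend -> EmailOpen -> Conversion
  P4: StoreType <- PriorPurchase -> PriceTier <- EmailOpen -> Conversion
  P5: StoreType <- AdSpend <- BrandLoyalty -> PriceTier <- EmailOpen -> Conversion
  P6: StoreType <- AdSpend <- PriorPurchase -> PriceTier <- EmailOpen -> Conversion
  P7: StoreType <- AdSpend -> EmailOpen -> Conversion
Condition 1 (no descendant of StoreType in the set): holds — descendants of StoreType are {Conversion, EmailOpen, PriceTier, WebVisits}; none are in {AdSpend}.
Condition 2 (every backdoor path blocked by {AdSpend}):
  P1: blocked at collider PriceTier (neither it nor any descendant is in the conditioning set).
  P2: blocked at chain node AdSpend ∈ conditioning set.
  P3: blocked at collider PriceTier (neither it nor any descendant is in the conditioning set).
  P4: blocked at collider PriceTier (neither it nor any descendant is in the conditioning set).
  P5: blocked at chain node AdSpend ∈ conditioning set.
  P6: blocked at chain node AdSpend ∈ conditioning set.
  P7: blocked at fork node AdSpend ∈ conditioning set.
{AdSpend} satisfies the backdoor criterion.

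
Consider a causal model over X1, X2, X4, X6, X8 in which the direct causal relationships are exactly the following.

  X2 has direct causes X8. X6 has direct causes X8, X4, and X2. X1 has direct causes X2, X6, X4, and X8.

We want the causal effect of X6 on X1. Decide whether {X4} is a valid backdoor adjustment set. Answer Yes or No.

No

Backdoor paths from X6 to X1 (paths whose first edge points into X6):
  P1: X6 <- X8 -> X2 -> X1
  P2: X6 <- X8 -> X1
  P3: X6 <- X4 -> X1
  P4: X6 <- X2 <- X8 -> X1
  P5: X6 <- X2 -> X1
Condition 1 (no descendant of X6 in the set): holds — descendants of X6 are {X1}; none are in {X4}.
Condition 2 (every backdoor path blocked by {X4}):
  P1: open — no interior node is in the conditioning set.
  P2: open — no interior node is in the conditioning set.
  P3: blocked at fork node X4 ∈ conditioning set.
  P4: open — no interior node is in the conditioning set.
  P5: open — no interior node is in the conditioning set.
{X4} does not satisfy the backdoor criterion.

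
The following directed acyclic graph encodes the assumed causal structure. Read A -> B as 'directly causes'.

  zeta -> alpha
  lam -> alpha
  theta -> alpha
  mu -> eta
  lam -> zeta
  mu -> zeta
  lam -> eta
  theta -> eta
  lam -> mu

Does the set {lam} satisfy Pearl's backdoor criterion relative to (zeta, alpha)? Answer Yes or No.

Backdoor paths from zeta to alpha (paths whose first edge points into zeta):
  P1: zeta <- lam -> mu -> eta <- theta -> alpha
  P2: zeta <- lam -> eta <- theta -> alpha
  P3: zeta <- lam -> alpha
  P4: zeta <- mu <- lam -> eta <- theta -> alpha
  P5: zeta <- mu <- lam -> alpha
  P6: zeta <- mu -> eta <- lam -> alpha
  P7: zeta <- mu -> eta <- theta -> alpha
Condition 1 (no descendant of zeta in the set): holds — descendants of zeta are {alpha}; none are in {lam}.
Condition 2 (every backdoor path blocked by {lam}):
  P1: blocked at fork node lam ∈ conditioning set.
  P2: blocked at fork node lam ∈ conditioning set.
  P3: blocked at fork node lam ∈ conditioning set.
  P4: blocked at fork node lam ∈ conditioning set.
  P5: blocked at fork node lam ∈ conditioning set.
  P6: blocked at collider eta (neither it nor any descendant is in the conditioning set).
  P7: blocked at collider eta (neither it nor any descendant is in the conditioning set).
{lam} satisfies the backdoor criterion.

Yes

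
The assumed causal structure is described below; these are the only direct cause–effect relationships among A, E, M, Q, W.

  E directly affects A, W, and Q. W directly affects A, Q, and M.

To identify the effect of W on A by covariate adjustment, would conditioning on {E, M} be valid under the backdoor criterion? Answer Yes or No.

No

Backdoor paths from W to A (paths whose first edge points into W):
  P1: W <- E -> A
Condition 1 (no descendant of W in the set): FAILS — M is a descendant of W.
Condition 2 (every backdoor path blocked by {E, M}):
  P1: blocked at fork node E ∈ conditioning set.
{E, M} does not satisfy the backdoor criterion.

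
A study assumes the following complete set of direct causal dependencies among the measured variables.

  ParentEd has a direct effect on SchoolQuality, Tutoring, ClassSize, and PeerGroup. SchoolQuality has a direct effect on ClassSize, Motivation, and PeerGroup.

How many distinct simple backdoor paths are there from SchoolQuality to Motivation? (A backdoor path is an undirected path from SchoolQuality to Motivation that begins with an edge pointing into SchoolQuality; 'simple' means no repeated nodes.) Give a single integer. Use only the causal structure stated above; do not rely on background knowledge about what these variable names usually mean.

A backdoor path from SchoolQuality to Motivation is any simple undirected path whose first edge points into SchoolQuality (i.e. leaves SchoolQuality via a parent).
Parents of SchoolQuality: {ParentEd}.
No simple path from any parent of SchoolQuality reaches Motivation without revisiting SchoolQuality, so there are no backdoor paths.

0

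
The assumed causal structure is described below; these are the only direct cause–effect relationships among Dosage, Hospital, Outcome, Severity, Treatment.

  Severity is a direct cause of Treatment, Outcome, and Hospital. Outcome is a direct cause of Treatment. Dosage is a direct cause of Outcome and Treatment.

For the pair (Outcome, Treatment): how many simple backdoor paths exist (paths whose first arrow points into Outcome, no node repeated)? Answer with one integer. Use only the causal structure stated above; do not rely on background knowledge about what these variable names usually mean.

A backdoor path from Outcome to Treatment is any simple undirected path whose first edge points into Outcome (i.e. leaves Outcome via a parent).
Parents of Outcome: {Dosage, Severity}.
Enumerating:
  P1: Outcome <- Dosage -> Treatment
  P2: Outcome <- Severity -> Treatment
That exhausts the simple backdoor paths. Count: 2.

2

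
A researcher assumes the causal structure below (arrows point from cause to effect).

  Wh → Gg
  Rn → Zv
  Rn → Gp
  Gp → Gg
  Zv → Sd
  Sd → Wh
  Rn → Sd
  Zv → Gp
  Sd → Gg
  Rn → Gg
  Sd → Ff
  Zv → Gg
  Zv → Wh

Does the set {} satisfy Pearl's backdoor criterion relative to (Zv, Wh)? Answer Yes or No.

No

Backdoor paths from Zv to Wh (paths whose first edge points into Zv):
  P1: Zv <- Rn -> Sd -> Wh
  P2: Zv <- Rn -> Sd -> Gg <- Wh
  P3: Zv <- Rn -> Gp -> Gg <- Sd -> Wh
  P4: Zv <- Rn -> Gp -> Gg <- Wh
  P5: Zv <- Rn -> Gg <- Sd -> Wh
  P6: Zv <- Rn -> Gg <- Wh
Condition 1 (no descendant of Zv in the set): holds — descendants of Zv are {Ff, Gg, Gp, Sd, Wh}; none are in {}.
Condition 2 (every backdoor path blocked by {}):
  P1: open — no interior node is in the conditioning set.
  P2: blocked at collider Gg (neither it nor any descendant is in the conditioning set).
  P3: blocked at collider Gg (neither it nor any descendant is in the conditioning set).
  P4: blocked at collider Gg (neither it nor any descendant is in the conditioning set).
  P5: blocked at collider Gg (neither it nor any descendant is in the conditioning set).
  P6: blocked at collider Gg (neither it nor any descendant is in the conditioning set).
{} does not satisfy the backdoor criterion.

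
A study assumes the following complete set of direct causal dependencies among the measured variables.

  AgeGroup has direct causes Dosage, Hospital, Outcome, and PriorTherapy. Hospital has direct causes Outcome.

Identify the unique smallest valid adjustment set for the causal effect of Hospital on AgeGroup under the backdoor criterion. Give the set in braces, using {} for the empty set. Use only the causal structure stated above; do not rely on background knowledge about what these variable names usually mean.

Variables eligible for adjustment (non-descendants of Hospital, excluding Hospital and AgeGroup): {Dosage, Outcome, PriorTherapy}.
Backdoor paths from Hospital to AgeGroup:
  P1: Hospital <- Outcome -> AgeGroup
The empty set is not sufficient: P1 (Hospital <- Outcome -> AgeGroup) has no collider blocking it and no conditioned non-collider, so it is open.
Try {Outcome}:
  P1: blocked at fork node Outcome ∈ conditioning set.
{Outcome} contains no descendant of Hospital and blocks every backdoor path.
No other singleton works — e.g. {PriorTherapy} leaves P1 open — so {Outcome} is the unique smallest valid adjustment set.

{Outcome}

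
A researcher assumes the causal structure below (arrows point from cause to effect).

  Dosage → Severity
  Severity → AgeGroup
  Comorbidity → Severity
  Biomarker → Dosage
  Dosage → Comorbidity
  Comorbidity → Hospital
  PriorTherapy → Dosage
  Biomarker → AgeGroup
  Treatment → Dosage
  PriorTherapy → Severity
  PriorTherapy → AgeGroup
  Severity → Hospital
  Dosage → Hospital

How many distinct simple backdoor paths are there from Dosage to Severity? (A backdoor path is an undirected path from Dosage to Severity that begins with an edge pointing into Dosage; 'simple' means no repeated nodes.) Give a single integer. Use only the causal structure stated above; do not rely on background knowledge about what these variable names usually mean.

4

A backdoor path from Dosage to Severity is any simple undirected path whose first edge points into Dosage (i.e. leaves Dosage via a parent).
Parents of Dosage: {Biomarker, PriorTherapy, Treatment}.
Enumerating:
  P1: Dosage <- PriorTherapy -> Severity
  P2: Dosage <- PriorTherapy -> AgeGroup <- Severity
  P3: Dosage <- Biomarker -> AgeGroup <- PriorTherapy -> Severity
  P4: Dosage <- Biomarker -> AgeGroup <- Severity
That exhausts the simple backdoor paths. Count: 4.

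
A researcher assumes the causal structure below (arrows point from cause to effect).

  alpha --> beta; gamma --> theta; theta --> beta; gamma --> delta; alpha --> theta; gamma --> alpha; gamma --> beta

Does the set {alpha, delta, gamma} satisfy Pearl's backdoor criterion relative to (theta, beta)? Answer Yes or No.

Yes

Backdoor paths from theta to beta (paths whose first edge points into theta):
  P1: theta <- gamma -> alpha -> beta
  P2: theta <- gamma -> beta
  P3: theta <- alpha <- gamma -> beta
  P4: theta <- alpha -> beta
Condition 1 (no descendant of theta in the set): holds — descendants of theta are {beta}; none are in {alpha, delta, gamma}.
Condition 2 (every backdoor path blocked by {alpha, delta, gamma}):
  P1: blocked at fork node gamma ∈ conditioning set.
  P2: blocked at fork node gamma ∈ conditioning set.
  P3: blocked at chain node alpha ∈ conditioning set.
  P4: blocked at fork node alpha ∈ conditioning set.
{alpha, delta, gamma} satisfies the backdoor criterion.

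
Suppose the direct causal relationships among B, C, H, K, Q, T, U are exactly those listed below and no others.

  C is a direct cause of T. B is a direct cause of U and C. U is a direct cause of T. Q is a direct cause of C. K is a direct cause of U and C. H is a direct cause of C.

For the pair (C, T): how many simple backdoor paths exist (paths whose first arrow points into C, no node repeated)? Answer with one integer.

2

A backdoor path from C to T is any simple undirected path whose first edge points into C (i.e. leaves C via a parent).
Parents of C: {B, H, K, Q}.
Enumerating:
  P1: C <- K -> U -> T
  P2: C <- B -> U -> T
That exhausts the simple backdoor paths. Count: 2.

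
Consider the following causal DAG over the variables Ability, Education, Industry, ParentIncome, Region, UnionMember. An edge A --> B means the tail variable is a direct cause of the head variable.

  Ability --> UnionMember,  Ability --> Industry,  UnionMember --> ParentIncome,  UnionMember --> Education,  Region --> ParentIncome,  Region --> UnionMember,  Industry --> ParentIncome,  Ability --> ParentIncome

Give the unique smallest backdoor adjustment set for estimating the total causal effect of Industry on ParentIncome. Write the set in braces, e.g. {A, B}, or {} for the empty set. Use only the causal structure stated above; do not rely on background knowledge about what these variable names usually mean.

{Ability}

Variables eligible for adjustment (non-descendants of Industry, excluding Industry and ParentIncome): {Ability, Education, Region, UnionMember}.
Backdoor paths from Industry to ParentIncome:
  P1: Industry <- Ability -> UnionMember <- Region -> ParentIncome
  P2: Industry <- Ability -> UnionMember -> ParentIncome
  P3: Industry <- Ability -> ParentIncome
The empty set is not sufficient: P2 (Industry <- Ability -> UnionMember -> ParentIncome) has no collider blocking it and no conditioned non-collider, so it is open.
Try {Ability}:
  P1: blocked at fork node Ability ∈ conditioning set.
  P2: blocked at fork node Ability ∈ conditioning set.
  P3: blocked at fork node Ability ∈ conditioning set.
{Ability} contains no descendant of Industry and blocks every backdoor path.
No other singleton works — e.g. {Region} leaves P2 open — so {Ability} is the unique smallest valid adjustment set.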